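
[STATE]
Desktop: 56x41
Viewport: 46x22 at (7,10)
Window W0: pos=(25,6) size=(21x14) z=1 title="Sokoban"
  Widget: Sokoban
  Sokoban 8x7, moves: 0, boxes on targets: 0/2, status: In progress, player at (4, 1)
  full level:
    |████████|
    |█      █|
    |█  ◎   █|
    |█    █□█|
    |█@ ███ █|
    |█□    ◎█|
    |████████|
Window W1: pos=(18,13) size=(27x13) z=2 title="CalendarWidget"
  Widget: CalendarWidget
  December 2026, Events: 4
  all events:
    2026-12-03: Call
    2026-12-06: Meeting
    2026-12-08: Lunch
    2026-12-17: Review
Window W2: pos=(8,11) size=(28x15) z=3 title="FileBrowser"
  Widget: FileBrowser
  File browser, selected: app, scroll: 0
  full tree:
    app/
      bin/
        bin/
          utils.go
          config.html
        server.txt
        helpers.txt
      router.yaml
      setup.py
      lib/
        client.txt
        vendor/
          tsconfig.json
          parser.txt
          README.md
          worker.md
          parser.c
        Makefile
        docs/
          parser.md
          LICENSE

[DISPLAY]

                  ┃█      █           ┃       
 ┏━━━━━━━━━━━━━━━━━━━━━━━━━━┓         ┃       
 ┃ FileBrowser              ┃         ┃       
 ┠──────────────────────────┨━━━━━━━━┓┃       
 ┃> [-] app/                ┃        ┃┃       
 ┃    [+] bin/              ┃────────┨┃       
 ┃    router.yaml           ┃26      ┃┃       
 ┃    setup.py              ┃ Su     ┃┃       
 ┃    [+] lib/              ┃5  6*   ┃┃       
 ┃                          ┃2 13    ┃┛       
 ┃                          ┃9 20    ┃        
 ┃                          ┃ 27     ┃        
 ┃                          ┃        ┃        
 ┃                          ┃        ┃        
 ┃                          ┃        ┃        
 ┗━━━━━━━━━━━━━━━━━━━━━━━━━━┛━━━━━━━━┛        
                                              
                                              
                                              
                                              
                                              
                                              


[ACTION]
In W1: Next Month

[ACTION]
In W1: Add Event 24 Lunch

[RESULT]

                  ┃█      █           ┃       
 ┏━━━━━━━━━━━━━━━━━━━━━━━━━━┓         ┃       
 ┃ FileBrowser              ┃         ┃       
 ┠──────────────────────────┨━━━━━━━━┓┃       
 ┃> [-] app/                ┃        ┃┃       
 ┃    [+] bin/              ┃────────┨┃       
 ┃    router.yaml           ┃27      ┃┃       
 ┃    setup.py              ┃ Su     ┃┃       
 ┃    [+] lib/              ┃  3     ┃┃       
 ┃                          ┃ 10     ┃┛       
 ┃                          ┃ 17     ┃        
 ┃                          ┃ 24*    ┃        
 ┃                          ┃ 31     ┃        
 ┃                          ┃        ┃        
 ┃                          ┃        ┃        
 ┗━━━━━━━━━━━━━━━━━━━━━━━━━━┛━━━━━━━━┛        
                                              
                                              
                                              
                                              
                                              
                                              


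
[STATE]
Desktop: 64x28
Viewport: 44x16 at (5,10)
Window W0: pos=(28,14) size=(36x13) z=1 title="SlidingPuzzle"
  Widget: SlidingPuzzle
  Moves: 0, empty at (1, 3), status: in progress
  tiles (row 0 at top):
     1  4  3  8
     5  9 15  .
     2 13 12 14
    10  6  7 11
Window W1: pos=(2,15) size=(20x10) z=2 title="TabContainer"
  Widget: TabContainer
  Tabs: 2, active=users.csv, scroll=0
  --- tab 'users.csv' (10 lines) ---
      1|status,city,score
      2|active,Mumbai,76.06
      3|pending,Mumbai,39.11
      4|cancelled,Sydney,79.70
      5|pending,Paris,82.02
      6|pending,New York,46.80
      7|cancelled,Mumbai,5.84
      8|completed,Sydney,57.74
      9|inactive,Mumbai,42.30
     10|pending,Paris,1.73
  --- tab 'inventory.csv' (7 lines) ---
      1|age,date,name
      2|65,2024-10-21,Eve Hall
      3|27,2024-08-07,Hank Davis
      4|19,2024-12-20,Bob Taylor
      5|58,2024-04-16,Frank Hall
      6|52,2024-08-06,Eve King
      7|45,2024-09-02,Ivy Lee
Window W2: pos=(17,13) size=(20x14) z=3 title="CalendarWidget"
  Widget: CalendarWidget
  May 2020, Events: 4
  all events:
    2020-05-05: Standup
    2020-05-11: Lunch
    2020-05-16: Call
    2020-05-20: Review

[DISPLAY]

                                            
                                            
                                            
            ┏━━━━━━━━━━━━━━━━━━┓            
            ┃ CalendarWidget   ┃━━━━━━━━━━━━
━━━━━━━━━━━━┠──────────────────┨Puzzle      
abContainer ┃     May 2020     ┃────────────
────────────┃Mo Tu We Th Fr Sa ┃──┬────┬────
sers.csv]│ i┃             1  2 ┃4 │  3 │  8 
────────────┃ 4  5*  6  7  8  9┃──┼────┼────
atus,city,sc┃11* 12 13 14 15 16┃9 │ 15 │    
tive,Mumbai,┃18 19 20* 21 22 23┃──┼────┼────
nding,Mumbai┃25 26 27 28 29 30 ┃3 │ 12 │ 14 
ncelled,Sydn┃                  ┃──┼────┼────
━━━━━━━━━━━━┃                  ┃6 │  7 │ 11 
            ┃                  ┃──┴────┴────


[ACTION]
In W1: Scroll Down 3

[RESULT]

                                            
                                            
                                            
            ┏━━━━━━━━━━━━━━━━━━┓            
            ┃ CalendarWidget   ┃━━━━━━━━━━━━
━━━━━━━━━━━━┠──────────────────┨Puzzle      
abContainer ┃     May 2020     ┃────────────
────────────┃Mo Tu We Th Fr Sa ┃──┬────┬────
sers.csv]│ i┃             1  2 ┃4 │  3 │  8 
────────────┃ 4  5*  6  7  8  9┃──┼────┼────
ncelled,Sydn┃11* 12 13 14 15 16┃9 │ 15 │    
nding,Paris,┃18 19 20* 21 22 23┃──┼────┼────
nding,New Yo┃25 26 27 28 29 30 ┃3 │ 12 │ 14 
ncelled,Mumb┃                  ┃──┼────┼────
━━━━━━━━━━━━┃                  ┃6 │  7 │ 11 
            ┃                  ┃──┴────┴────


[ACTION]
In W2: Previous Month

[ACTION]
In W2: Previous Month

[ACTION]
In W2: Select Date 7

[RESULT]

                                            
                                            
                                            
            ┏━━━━━━━━━━━━━━━━━━┓            
            ┃ CalendarWidget   ┃━━━━━━━━━━━━
━━━━━━━━━━━━┠──────────────────┨Puzzle      
abContainer ┃    March 2020    ┃────────────
────────────┃Mo Tu We Th Fr Sa ┃──┬────┬────
sers.csv]│ i┃                  ┃4 │  3 │  8 
────────────┃ 2  3  4  5  6 [ 7┃──┼────┼────
ncelled,Sydn┃ 9 10 11 12 13 14 ┃9 │ 15 │    
nding,Paris,┃16 17 18 19 20 21 ┃──┼────┼────
nding,New Yo┃23 24 25 26 27 28 ┃3 │ 12 │ 14 
ncelled,Mumb┃30 31             ┃──┼────┼────
━━━━━━━━━━━━┃                  ┃6 │  7 │ 11 
            ┃                  ┃──┴────┴────


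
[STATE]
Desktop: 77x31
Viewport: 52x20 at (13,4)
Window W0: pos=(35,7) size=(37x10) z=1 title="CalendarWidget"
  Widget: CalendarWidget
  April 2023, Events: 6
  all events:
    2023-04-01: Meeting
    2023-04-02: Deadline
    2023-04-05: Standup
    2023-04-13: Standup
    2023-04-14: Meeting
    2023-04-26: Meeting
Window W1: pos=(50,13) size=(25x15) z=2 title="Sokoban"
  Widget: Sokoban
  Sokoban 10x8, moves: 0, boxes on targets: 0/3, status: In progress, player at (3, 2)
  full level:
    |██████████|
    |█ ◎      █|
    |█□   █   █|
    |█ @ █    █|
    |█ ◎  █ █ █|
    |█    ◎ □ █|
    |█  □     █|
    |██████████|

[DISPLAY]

                                                    
                                                    
                                                    
                      ┏━━━━━━━━━━━━━━━━━━━━━━━━━━━━━
                      ┃ CalendarWidget              
                      ┠─────────────────────────────
                      ┃             April 2023      
                      ┃Mo Tu We Th Fr Sa Su         
                      ┃                1*  2*       
                      ┃ 3  4  5*  6  ┏━━━━━━━━━━━━━━
                      ┃10 11 12 13* 1┃ Sokoban      
                      ┃17 18 19 20 21┠──────────────
                      ┗━━━━━━━━━━━━━━┃██████████    
                                     ┃█ ◎      █    
                                     ┃█□   █   █    
                                     ┃█ @ █    █    
                                     ┃█ ◎  █ █ █    
                                     ┃█    ◎ □ █    
                                     ┃█  □     █    
                                     ┃██████████    


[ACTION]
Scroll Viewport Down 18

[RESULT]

                      ┃Mo Tu We Th Fr Sa Su         
                      ┃                1*  2*       
                      ┃ 3  4  5*  6  ┏━━━━━━━━━━━━━━
                      ┃10 11 12 13* 1┃ Sokoban      
                      ┃17 18 19 20 21┠──────────────
                      ┗━━━━━━━━━━━━━━┃██████████    
                                     ┃█ ◎      █    
                                     ┃█□   █   █    
                                     ┃█ @ █    █    
                                     ┃█ ◎  █ █ █    
                                     ┃█    ◎ □ █    
                                     ┃█  □     █    
                                     ┃██████████    
                                     ┃Moves: 0  0/3 
                                     ┃              
                                     ┃              
                                     ┗━━━━━━━━━━━━━━
                                                    
                                                    
                                                    


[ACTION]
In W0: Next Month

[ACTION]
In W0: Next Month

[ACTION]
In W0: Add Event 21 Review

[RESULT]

                      ┃Mo Tu We Th Fr Sa Su         
                      ┃          1  2  3  4         
                      ┃ 5  6  7  8  9┏━━━━━━━━━━━━━━
                      ┃12 13 14 15 16┃ Sokoban      
                      ┃19 20 21* 22 2┠──────────────
                      ┗━━━━━━━━━━━━━━┃██████████    
                                     ┃█ ◎      █    
                                     ┃█□   █   █    
                                     ┃█ @ █    █    
                                     ┃█ ◎  █ █ █    
                                     ┃█    ◎ □ █    
                                     ┃█  □     █    
                                     ┃██████████    
                                     ┃Moves: 0  0/3 
                                     ┃              
                                     ┃              
                                     ┗━━━━━━━━━━━━━━
                                                    
                                                    
                                                    


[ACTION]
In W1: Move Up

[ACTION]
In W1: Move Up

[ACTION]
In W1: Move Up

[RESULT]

                      ┃Mo Tu We Th Fr Sa Su         
                      ┃          1  2  3  4         
                      ┃ 5  6  7  8  9┏━━━━━━━━━━━━━━
                      ┃12 13 14 15 16┃ Sokoban      
                      ┃19 20 21* 22 2┠──────────────
                      ┗━━━━━━━━━━━━━━┃██████████    
                                     ┃█ +      █    
                                     ┃█□   █   █    
                                     ┃█   █    █    
                                     ┃█ ◎  █ █ █    
                                     ┃█    ◎ □ █    
                                     ┃█  □     █    
                                     ┃██████████    
                                     ┃Moves: 2  0/3 
                                     ┃              
                                     ┃              
                                     ┗━━━━━━━━━━━━━━
                                                    
                                                    
                                                    


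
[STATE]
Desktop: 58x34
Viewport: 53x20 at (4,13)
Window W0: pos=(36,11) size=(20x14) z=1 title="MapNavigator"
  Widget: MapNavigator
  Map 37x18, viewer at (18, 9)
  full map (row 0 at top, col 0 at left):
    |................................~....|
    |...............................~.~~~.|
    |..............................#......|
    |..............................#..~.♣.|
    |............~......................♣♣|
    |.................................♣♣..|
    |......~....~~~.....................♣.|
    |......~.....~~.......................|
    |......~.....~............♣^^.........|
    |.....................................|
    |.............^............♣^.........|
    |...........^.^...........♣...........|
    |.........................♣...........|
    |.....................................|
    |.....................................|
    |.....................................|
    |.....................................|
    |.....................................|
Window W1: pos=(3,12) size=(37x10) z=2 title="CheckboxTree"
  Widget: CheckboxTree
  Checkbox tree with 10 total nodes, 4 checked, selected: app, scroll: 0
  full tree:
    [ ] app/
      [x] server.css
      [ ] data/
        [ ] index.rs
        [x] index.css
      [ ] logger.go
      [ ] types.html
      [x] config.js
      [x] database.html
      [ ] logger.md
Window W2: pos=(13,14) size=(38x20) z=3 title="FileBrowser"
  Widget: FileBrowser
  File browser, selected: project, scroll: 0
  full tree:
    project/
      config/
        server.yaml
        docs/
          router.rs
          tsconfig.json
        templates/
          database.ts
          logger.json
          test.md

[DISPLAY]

 CheckboxTree                      ┃───────────────┨ 
─────────┏━━━━━━━━━━━━━━━━━━━━━━━━━━━━━━━━━━━━┓....┃ 
>[-] app/┃ FileBrowser                        ┃....┃ 
   [x] se┠────────────────────────────────────┨....┃ 
   [-] da┃> [-] project/                      ┃....┃ 
     [ ] ┃    [+] config/                     ┃..♣^┃ 
     [x] ┃                                    ┃....┃ 
   [ ] lo┃                                    ┃...♣┃ 
━━━━━━━━━┃                                    ┃..♣.┃ 
         ┃                                    ┃..♣.┃ 
         ┃                                    ┃....┃ 
         ┃                                    ┃━━━━┛ 
         ┃                                    ┃      
         ┃                                    ┃      
         ┃                                    ┃      
         ┃                                    ┃      
         ┃                                    ┃      
         ┃                                    ┃      
         ┃                                    ┃      
         ┃                                    ┃      


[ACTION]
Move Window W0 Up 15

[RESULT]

 CheckboxTree                      ┃━━━━━━━━━━━━━━━┛ 
─────────┏━━━━━━━━━━━━━━━━━━━━━━━━━━━━━━━━━━━━┓      
>[-] app/┃ FileBrowser                        ┃      
   [x] se┠────────────────────────────────────┨      
   [-] da┃> [-] project/                      ┃      
     [ ] ┃    [+] config/                     ┃      
     [x] ┃                                    ┃      
   [ ] lo┃                                    ┃      
━━━━━━━━━┃                                    ┃      
         ┃                                    ┃      
         ┃                                    ┃      
         ┃                                    ┃      
         ┃                                    ┃      
         ┃                                    ┃      
         ┃                                    ┃      
         ┃                                    ┃      
         ┃                                    ┃      
         ┃                                    ┃      
         ┃                                    ┃      
         ┃                                    ┃      


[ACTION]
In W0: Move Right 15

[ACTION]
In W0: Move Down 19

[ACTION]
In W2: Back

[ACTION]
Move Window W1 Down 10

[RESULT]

                                ┗━━━━━━━━━━━━━━━━━━┛ 
         ┏━━━━━━━━━━━━━━━━━━━━━━━━━━━━━━━━━━━━┓      
         ┃ FileBrowser                        ┃      
         ┠────────────────────────────────────┨      
         ┃> [-] project/                      ┃      
         ┃    [+] config/                     ┃      
         ┃                                    ┃      
         ┃                                    ┃      
         ┃                                    ┃      
━━━━━━━━━┃                                    ┃      
 Checkbox┃                                    ┃      
─────────┃                                    ┃      
>[-] app/┃                                    ┃      
   [x] se┃                                    ┃      
   [-] da┃                                    ┃      
     [ ] ┃                                    ┃      
     [x] ┃                                    ┃      
   [ ] lo┃                                    ┃      
━━━━━━━━━┃                                    ┃      
         ┃                                    ┃      


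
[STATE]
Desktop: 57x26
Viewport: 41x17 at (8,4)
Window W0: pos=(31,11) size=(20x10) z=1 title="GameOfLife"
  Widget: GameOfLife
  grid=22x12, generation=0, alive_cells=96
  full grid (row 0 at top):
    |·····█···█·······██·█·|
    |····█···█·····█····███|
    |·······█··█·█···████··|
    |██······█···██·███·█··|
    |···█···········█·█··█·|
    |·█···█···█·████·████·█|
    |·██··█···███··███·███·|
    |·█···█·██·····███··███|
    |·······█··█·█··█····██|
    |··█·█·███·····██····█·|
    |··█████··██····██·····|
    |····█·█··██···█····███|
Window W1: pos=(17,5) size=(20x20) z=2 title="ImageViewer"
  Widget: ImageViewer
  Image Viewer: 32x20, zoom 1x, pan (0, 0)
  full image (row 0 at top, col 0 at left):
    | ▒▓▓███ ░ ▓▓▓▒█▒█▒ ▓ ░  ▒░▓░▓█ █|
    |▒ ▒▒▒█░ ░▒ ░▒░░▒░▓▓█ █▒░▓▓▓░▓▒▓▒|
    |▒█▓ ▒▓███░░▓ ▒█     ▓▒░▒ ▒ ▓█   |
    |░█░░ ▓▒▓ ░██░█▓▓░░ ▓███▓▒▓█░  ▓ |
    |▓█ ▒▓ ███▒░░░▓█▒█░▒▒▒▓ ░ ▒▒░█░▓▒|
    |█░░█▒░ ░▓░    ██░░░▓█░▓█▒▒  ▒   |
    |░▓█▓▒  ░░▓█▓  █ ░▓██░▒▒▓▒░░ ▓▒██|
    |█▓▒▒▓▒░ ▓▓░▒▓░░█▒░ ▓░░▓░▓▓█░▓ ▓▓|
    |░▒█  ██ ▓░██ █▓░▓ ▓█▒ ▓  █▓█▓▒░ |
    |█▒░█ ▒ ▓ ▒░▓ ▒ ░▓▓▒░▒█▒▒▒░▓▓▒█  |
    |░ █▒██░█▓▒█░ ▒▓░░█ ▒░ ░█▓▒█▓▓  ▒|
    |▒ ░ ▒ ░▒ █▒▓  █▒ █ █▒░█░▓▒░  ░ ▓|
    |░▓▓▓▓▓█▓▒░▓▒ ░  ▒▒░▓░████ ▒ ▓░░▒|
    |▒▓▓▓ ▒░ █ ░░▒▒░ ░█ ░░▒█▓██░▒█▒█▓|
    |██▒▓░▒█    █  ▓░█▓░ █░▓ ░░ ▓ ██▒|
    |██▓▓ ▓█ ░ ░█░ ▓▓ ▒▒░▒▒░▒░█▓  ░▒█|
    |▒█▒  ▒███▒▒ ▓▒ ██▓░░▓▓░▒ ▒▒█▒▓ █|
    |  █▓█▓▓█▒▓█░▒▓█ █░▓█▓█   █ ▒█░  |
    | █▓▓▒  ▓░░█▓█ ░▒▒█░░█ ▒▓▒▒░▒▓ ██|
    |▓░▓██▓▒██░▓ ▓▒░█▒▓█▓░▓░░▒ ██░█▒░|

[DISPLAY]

                                         
         ┏━━━━━━━━━━━━━━━━━━┓            
         ┃ ImageViewer      ┃            
         ┠──────────────────┨            
         ┃ ▒▓▓███ ░ ▓▓▓▒█▒█▒┃            
         ┃▒ ▒▒▒█░ ░▒ ░▒░░▒░▓┃            
         ┃▒█▓ ▒▓███░░▓ ▒█   ┃            
         ┃░█░░ ▓▒▓ ░██░█▓▓░░┃━━━━━━━━━━━━
         ┃▓█ ▒▓ ███▒░░░▓█▒█░┃OfLife      
         ┃█░░█▒░ ░▓░    ██░░┃────────────
         ┃░▓█▓▒  ░░▓█▓  █ ░▓┃0           
         ┃█▓▒▒▓▒░ ▓▓░▒▓░░█▒░┃·█···██·███·
         ┃░▒█  ██ ▓░██ █▓░▓ ┃········█·█·
         ┃█▒░█ ▒ ▓ ▒░▓ ▒ ░▓▓┃··█·████·███
         ┃░ █▒██░█▓▒█░ ▒▓░░█┃··███··███·█
         ┃▒ ░ ▒ ░▒ █▒▓  █▒ █┃██·····███··
         ┃░▓▓▓▓▓█▓▒░▓▒ ░  ▒▒┃━━━━━━━━━━━━


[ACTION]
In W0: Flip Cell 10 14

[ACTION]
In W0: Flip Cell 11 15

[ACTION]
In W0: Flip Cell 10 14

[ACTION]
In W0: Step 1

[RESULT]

                                         
         ┏━━━━━━━━━━━━━━━━━━┓            
         ┃ ImageViewer      ┃            
         ┠──────────────────┨            
         ┃ ▒▓▓███ ░ ▓▓▓▒█▒█▒┃            
         ┃▒ ▒▒▒█░ ░▒ ░▒░░▒░▓┃            
         ┃▒█▓ ▒▓███░░▓ ▒█   ┃            
         ┃░█░░ ▓▒▓ ░██░█▓▓░░┃━━━━━━━━━━━━
         ┃▓█ ▒▓ ███▒░░░▓█▒█░┃OfLife      
         ┃█░░█▒░ ░▓░    ██░░┃────────────
         ┃░▓█▓▒  ░░▓█▓  █ ░▓┃1           
         ┃█▓▒▒▓▒░ ▓▓░▒▓░░█▒░┃····█████···
         ┃░▒█  ██ ▓░██ █▓░▓ ┃····█·······
         ┃█▒░█ ▒ ▓ ▒░▓ ▒ ░▓▓┃··█·███·····
         ┃░ █▒██░█▓▒█░ ▒▓░░█┃··█·█·······
         ┃▒ ░ ▒ ░▒ █▒▓  █▒ █┃██····█···██
         ┃░▓▓▓▓▓█▓▒░▓▒ ░  ▒▒┃━━━━━━━━━━━━


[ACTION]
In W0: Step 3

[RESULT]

                                         
         ┏━━━━━━━━━━━━━━━━━━┓            
         ┃ ImageViewer      ┃            
         ┠──────────────────┨            
         ┃ ▒▓▓███ ░ ▓▓▓▒█▒█▒┃            
         ┃▒ ▒▒▒█░ ░▒ ░▒░░▒░▓┃            
         ┃▒█▓ ▒▓███░░▓ ▒█   ┃            
         ┃░█░░ ▓▒▓ ░██░█▓▓░░┃━━━━━━━━━━━━
         ┃▓█ ▒▓ ███▒░░░▓█▒█░┃OfLife      
         ┃█░░█▒░ ░▓░    ██░░┃────────────
         ┃░▓█▓▒  ░░▓█▓  █ ░▓┃4           
         ┃█▓▒▒▓▒░ ▓▓░▒▓░░█▒░┃·█·····██···
         ┃░▒█  ██ ▓░██ █▓░▓ ┃············
         ┃█▒░█ ▒ ▓ ▒░▓ ▒ ░▓▓┃··███·······
         ┃░ █▒██░█▓▒█░ ▒▓░░█┃█████·······
         ┃▒ ░ ▒ ░▒ █▒▓  █▒ █┃·····██·····
         ┃░▓▓▓▓▓█▓▒░▓▒ ░  ▒▒┃━━━━━━━━━━━━


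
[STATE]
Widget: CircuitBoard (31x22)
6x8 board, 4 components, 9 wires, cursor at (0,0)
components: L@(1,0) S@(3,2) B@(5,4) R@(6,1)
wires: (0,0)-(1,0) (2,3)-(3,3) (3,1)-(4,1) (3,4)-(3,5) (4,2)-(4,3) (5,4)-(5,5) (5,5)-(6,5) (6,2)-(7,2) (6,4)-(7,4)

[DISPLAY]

   0 1 2 3 4 5                 
0  [.]                         
    │                          
1   L                          
                               
2               ·              
                │              
3       ·   S   ·   · ─ ·      
        │                      
4       ·   · ─ ·              
                               
5                   B ─ ·      
                        │      
6       R   ·       ·   ·      
            │       │          
7           ·       ·          
Cursor: (0,0)                  
                               
                               
                               
                               
                               


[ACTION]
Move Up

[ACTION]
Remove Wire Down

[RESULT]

   0 1 2 3 4 5                 
0  [.]                         
                               
1   L                          
                               
2               ·              
                │              
3       ·   S   ·   · ─ ·      
        │                      
4       ·   · ─ ·              
                               
5                   B ─ ·      
                        │      
6       R   ·       ·   ·      
            │       │          
7           ·       ·          
Cursor: (0,0)                  
                               
                               
                               
                               
                               


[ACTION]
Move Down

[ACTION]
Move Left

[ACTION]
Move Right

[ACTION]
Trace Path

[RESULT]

   0 1 2 3 4 5                 
0                              
                               
1   L  [.]                     
                               
2               ·              
                │              
3       ·   S   ·   · ─ ·      
        │                      
4       ·   · ─ ·              
                               
5                   B ─ ·      
                        │      
6       R   ·       ·   ·      
            │       │          
7           ·       ·          
Cursor: (1,1)  Trace: No connec
                               
                               
                               
                               
                               


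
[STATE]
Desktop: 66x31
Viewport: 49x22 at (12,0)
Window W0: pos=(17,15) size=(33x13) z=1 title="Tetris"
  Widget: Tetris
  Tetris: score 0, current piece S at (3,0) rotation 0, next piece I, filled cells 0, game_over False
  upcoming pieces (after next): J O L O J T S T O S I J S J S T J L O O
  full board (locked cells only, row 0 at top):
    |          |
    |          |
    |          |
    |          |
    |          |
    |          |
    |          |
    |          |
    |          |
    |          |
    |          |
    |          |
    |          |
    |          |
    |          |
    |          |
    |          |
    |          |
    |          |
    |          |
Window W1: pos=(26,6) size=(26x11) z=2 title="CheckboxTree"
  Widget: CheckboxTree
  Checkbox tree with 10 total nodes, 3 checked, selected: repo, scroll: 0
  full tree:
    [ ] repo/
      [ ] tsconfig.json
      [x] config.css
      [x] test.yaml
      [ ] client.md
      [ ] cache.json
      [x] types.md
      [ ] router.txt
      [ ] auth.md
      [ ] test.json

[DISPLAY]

                                                 
                                                 
                                                 
                                                 
                                                 
                                                 
              ┏━━━━━━━━━━━━━━━━━━━━━━━━┓         
              ┃ CheckboxTree           ┃         
              ┠────────────────────────┨         
              ┃>[-] repo/              ┃         
              ┃   [ ] tsconfig.json    ┃         
              ┃   [x] config.css       ┃         
              ┃   [x] test.yaml        ┃         
              ┃   [ ] client.md        ┃         
              ┃   [ ] cache.json       ┃         
     ┏━━━━━━━━┃   [x] types.md         ┃         
     ┃ Tetris ┗━━━━━━━━━━━━━━━━━━━━━━━━┛         
     ┠───────────────────────────────┨           
     ┃          │Next:               ┃           
     ┃          │████                ┃           
     ┃          │                    ┃           
     ┃          │                    ┃           


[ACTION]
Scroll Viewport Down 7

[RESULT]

              ┃ CheckboxTree           ┃         
              ┠────────────────────────┨         
              ┃>[-] repo/              ┃         
              ┃   [ ] tsconfig.json    ┃         
              ┃   [x] config.css       ┃         
              ┃   [x] test.yaml        ┃         
              ┃   [ ] client.md        ┃         
              ┃   [ ] cache.json       ┃         
     ┏━━━━━━━━┃   [x] types.md         ┃         
     ┃ Tetris ┗━━━━━━━━━━━━━━━━━━━━━━━━┛         
     ┠───────────────────────────────┨           
     ┃          │Next:               ┃           
     ┃          │████                ┃           
     ┃          │                    ┃           
     ┃          │                    ┃           
     ┃          │                    ┃           
     ┃          │                    ┃           
     ┃          │Score:              ┃           
     ┃          │0                   ┃           
     ┃          │                    ┃           
     ┗━━━━━━━━━━━━━━━━━━━━━━━━━━━━━━━┛           
                                                 


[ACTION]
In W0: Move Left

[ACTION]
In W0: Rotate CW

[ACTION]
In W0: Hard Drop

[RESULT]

              ┃ CheckboxTree           ┃         
              ┠────────────────────────┨         
              ┃>[-] repo/              ┃         
              ┃   [ ] tsconfig.json    ┃         
              ┃   [x] config.css       ┃         
              ┃   [x] test.yaml        ┃         
              ┃   [ ] client.md        ┃         
              ┃   [ ] cache.json       ┃         
     ┏━━━━━━━━┃   [x] types.md         ┃         
     ┃ Tetris ┗━━━━━━━━━━━━━━━━━━━━━━━━┛         
     ┠───────────────────────────────┨           
     ┃          │Next:               ┃           
     ┃          │█                   ┃           
     ┃          │███                 ┃           
     ┃          │                    ┃           
     ┃          │                    ┃           
     ┃          │                    ┃           
     ┃  ░       │Score:              ┃           
     ┃  ░░      │0                   ┃           
     ┃   ░      │                    ┃           
     ┗━━━━━━━━━━━━━━━━━━━━━━━━━━━━━━━┛           
                                                 


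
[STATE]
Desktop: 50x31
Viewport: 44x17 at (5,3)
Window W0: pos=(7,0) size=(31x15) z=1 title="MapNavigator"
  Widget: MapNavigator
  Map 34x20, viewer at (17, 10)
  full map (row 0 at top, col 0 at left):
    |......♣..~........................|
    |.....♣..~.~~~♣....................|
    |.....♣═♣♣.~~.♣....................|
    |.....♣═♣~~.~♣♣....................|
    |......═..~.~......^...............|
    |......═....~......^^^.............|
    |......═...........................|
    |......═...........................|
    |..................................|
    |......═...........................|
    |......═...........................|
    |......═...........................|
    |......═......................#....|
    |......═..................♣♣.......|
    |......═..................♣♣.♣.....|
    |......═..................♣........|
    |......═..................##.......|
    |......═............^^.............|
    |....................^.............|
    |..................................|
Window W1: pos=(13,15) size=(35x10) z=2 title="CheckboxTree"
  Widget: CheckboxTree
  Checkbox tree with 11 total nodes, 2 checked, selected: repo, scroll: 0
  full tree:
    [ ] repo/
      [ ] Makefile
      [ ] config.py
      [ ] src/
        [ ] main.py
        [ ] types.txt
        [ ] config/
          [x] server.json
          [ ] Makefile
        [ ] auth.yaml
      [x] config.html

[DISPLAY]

  ┃...═....~......^^^...........┃           
  ┃...═.........................┃           
  ┃...═.........................┃           
  ┃.............................┃           
  ┃...═.........................┃           
  ┃...═..........@..............┃           
  ┃...═.........................┃           
  ┃...═......................#..┃           
  ┃...═..................♣♣.....┃           
  ┃...═..................♣♣.♣...┃           
  ┃...═..................♣......┃           
  ┗━━━━━━━━━━━━━━━━━━━━━━━━━━━━━┛           
        ┏━━━━━━━━━━━━━━━━━━━━━━━━━━━━━━━━━┓ 
        ┃ CheckboxTree                    ┃ 
        ┠─────────────────────────────────┨ 
        ┃>[-] repo/                       ┃ 
        ┃   [ ] Makefile                  ┃ 


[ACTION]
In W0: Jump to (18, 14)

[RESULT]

  ┃..═..........................┃           
  ┃..═..........................┃           
  ┃..═..........................┃           
  ┃..═......................#...┃           
  ┃..═..................♣♣......┃           
  ┃..═...........@......♣♣.♣....┃           
  ┃..═..................♣.......┃           
  ┃..═..................##......┃           
  ┃..═............^^............┃           
  ┃................^............┃           
  ┃.............................┃           
  ┗━━━━━━━━━━━━━━━━━━━━━━━━━━━━━┛           
        ┏━━━━━━━━━━━━━━━━━━━━━━━━━━━━━━━━━┓ 
        ┃ CheckboxTree                    ┃ 
        ┠─────────────────────────────────┨ 
        ┃>[-] repo/                       ┃ 
        ┃   [ ] Makefile                  ┃ 


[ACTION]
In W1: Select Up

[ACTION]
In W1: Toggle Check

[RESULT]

  ┃..═..........................┃           
  ┃..═..........................┃           
  ┃..═..........................┃           
  ┃..═......................#...┃           
  ┃..═..................♣♣......┃           
  ┃..═...........@......♣♣.♣....┃           
  ┃..═..................♣.......┃           
  ┃..═..................##......┃           
  ┃..═............^^............┃           
  ┃................^............┃           
  ┃.............................┃           
  ┗━━━━━━━━━━━━━━━━━━━━━━━━━━━━━┛           
        ┏━━━━━━━━━━━━━━━━━━━━━━━━━━━━━━━━━┓ 
        ┃ CheckboxTree                    ┃ 
        ┠─────────────────────────────────┨ 
        ┃>[x] repo/                       ┃ 
        ┃   [x] Makefile                  ┃ 
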